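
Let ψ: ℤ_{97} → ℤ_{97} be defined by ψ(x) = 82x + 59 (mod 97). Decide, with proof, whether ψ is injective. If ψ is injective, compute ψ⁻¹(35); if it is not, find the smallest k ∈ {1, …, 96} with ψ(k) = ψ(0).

If ψ(a) = ψ(b), then 82a ≡ 82b (mod 97). Because gcd(82, 97) = 1, we may cancel 82 to get a ≡ b (mod 97).
Therefore ψ is injective.
We now compute 82⁻¹ mod 97 explicitly. Euclid's algorithm: 97 = 1·82 + 15, 82 = 5·15 + 7, 15 = 2·7 + 1; back-substituting gives 1 = 84·82 − 71·97, so 82⁻¹ ≡ 84 (mod 97).
Since ψ is injective, we find ψ⁻¹(35): we need 82x ≡ 35 − 59 ≡ 73 (mod 97). Using 82⁻¹ = 84: x ≡ 84·73 = 6132 = 63·97 + 21, so x = 21.
Check: ψ(21) = 82·21 + 59 = 1781 = 18·97 + 35 ≡ 35 (mod 97).

21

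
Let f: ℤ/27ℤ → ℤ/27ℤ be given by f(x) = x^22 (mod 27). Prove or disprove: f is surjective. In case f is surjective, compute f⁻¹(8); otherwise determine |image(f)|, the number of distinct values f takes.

f(0) = 0^22 = 0.
f(3): Repeated squaring mod 27: 3^1 ≡ 3, 3^2 ≡ 3² = 9, 3^4 ≡ 9² = 81 ≡ 0, 3^8 ≡ 0² = 0, 3^16 ≡ 0² = 0. Since 22 = 16 + 4 + 2, 3^22 ≡ 0·0·9: 0·0 = 0, then 0·9 = 0. So 3^22 ≡ 0 (mod 27).
So f(0) = f(3) = 0 while 0 ≠ 3, hence f is not injective.
A non-injective map from the 27-element set ℤ/27ℤ to itself takes at most 26 distinct values, so it cannot be surjective. Thus f is not surjective.
Since f is not surjective, we determine |image(f)|. Computing x^22 mod 27 for each x (by repeated squaring, reducing mod 27 at every step), the values f(0), f(1), …, f(26) are: 0, 1, 16, 0, 13, 4, 0, 25, 19, 0, 10, 7, 0, 22, 22, 0, 7, 10, 0, 19, 25, 0, 4, 13, 0, 16, 1.
The distinct values are {0, 1, 4, 7, 10, 13, 16, 19, 22, 25}; there are 10 of them.

10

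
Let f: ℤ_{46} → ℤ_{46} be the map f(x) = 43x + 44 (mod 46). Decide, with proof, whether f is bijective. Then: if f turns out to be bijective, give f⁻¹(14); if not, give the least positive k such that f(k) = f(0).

10

Recall that f is injective when f(a) = f(b) forces a = b.
If f(a) = f(b), then 43a ≡ 43b (mod 46). Because gcd(43, 46) = 1, we may cancel 43 to get a ≡ b (mod 46).
We now compute 43⁻¹ mod 46 explicitly. Euclid's algorithm: 46 = 1·43 + 3, 43 = 14·3 + 1; back-substituting gives 1 = 15·43 − 14·46, so 43⁻¹ ≡ 15 (mod 46).
Then y ↦ 15(y − 44) is a two-sided inverse to f, so every y ∈ ℤ_{46} has a preimage.
Therefore f is bijective.
Since f is bijective, we find f⁻¹(14): we need 43x ≡ 14 − 44 ≡ 16 (mod 46). Using 43⁻¹ = 15: x ≡ 15·16 = 240 = 5·46 + 10, so x = 10.
Check: f(10) = 43·10 + 44 = 474 = 10·46 + 14 ≡ 14 (mod 46).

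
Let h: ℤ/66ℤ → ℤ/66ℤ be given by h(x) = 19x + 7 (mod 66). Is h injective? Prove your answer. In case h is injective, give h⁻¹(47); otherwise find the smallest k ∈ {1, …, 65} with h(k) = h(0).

16

Recall that h is injective when h(x_1) = h(x_2) forces x_1 = x_2.
Suppose h(x_1) = h(x_2) in ℤ/66ℤ. Then 19x_1 + 7 ≡ 19x_2 + 7 (mod 66), hence 19(x_1 − x_2) ≡ 0 (mod 66).
Since gcd(19, 66) = 1, 19 is invertible modulo 66, hence x_1 − x_2 ≡ 0 (mod 66), i.e. x_1 = x_2.
Thus h is injective.
We now compute 19⁻¹ mod 66 explicitly. Euclid's algorithm: 66 = 3·19 + 9, 19 = 2·9 + 1; back-substituting gives 1 = 7·19 − 2·66, so 19⁻¹ ≡ 7 (mod 66).
Since h is injective, we compute h⁻¹(47): solve 19x + 7 ≡ 47 (mod 66), i.e. 19x ≡ 40 (mod 66).
Multiplying by 19⁻¹ = 7 gives x ≡ 7·40 = 280 = 4·66 + 16 ≡ 16 (mod 66).
Check: h(16) = 19·16 + 7 = 311 = 4·66 + 47 ≡ 47 (mod 66).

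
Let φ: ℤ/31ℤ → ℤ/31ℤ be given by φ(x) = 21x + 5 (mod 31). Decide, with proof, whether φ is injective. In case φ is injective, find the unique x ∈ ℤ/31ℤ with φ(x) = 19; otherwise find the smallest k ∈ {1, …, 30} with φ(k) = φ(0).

11

Recall: φ is injective if φ(u) = φ(v) implies u = v.
Suppose φ(u) = φ(v) in ℤ/31ℤ. Then 21u + 5 ≡ 21v + 5 (mod 31), hence 21(u − v) ≡ 0 (mod 31).
Since gcd(21, 31) = 1, 21 is invertible modulo 31, so u − v ≡ 0 (mod 31), i.e. u = v.
So φ is injective.
We now compute 21⁻¹ mod 31 explicitly. Euclid's algorithm: 31 = 1·21 + 10, 21 = 2·10 + 1; back-substituting gives 1 = 3·21 − 2·31, so 21⁻¹ ≡ 3 (mod 31).
Since φ is injective, we compute φ⁻¹(19): solve 21x + 5 ≡ 19 (mod 31), i.e. 21x ≡ 14 (mod 31).
Multiplying by 21⁻¹ = 3 gives x ≡ 3·14 = 42 = 1·31 + 11 ≡ 11 (mod 31).
Check: φ(11) = 21·11 + 5 = 236 = 7·31 + 19 ≡ 19 (mod 31).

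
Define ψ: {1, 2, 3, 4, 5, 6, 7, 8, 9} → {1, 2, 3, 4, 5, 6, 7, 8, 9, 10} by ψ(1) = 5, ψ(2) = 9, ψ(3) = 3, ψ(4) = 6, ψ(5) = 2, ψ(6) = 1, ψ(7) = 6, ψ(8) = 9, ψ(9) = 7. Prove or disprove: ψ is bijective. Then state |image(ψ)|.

ψ(4) = 6 = ψ(7) with 4 ≠ 7, so ψ is not injective, hence not bijective.
The image of ψ is {1, 2, 3, 5, 6, 7, 9}, which has 7 elements.

7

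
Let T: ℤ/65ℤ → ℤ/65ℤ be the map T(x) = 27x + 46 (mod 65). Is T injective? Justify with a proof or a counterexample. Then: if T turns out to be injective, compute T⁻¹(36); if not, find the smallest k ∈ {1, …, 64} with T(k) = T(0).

Suppose T(s) = T(t) in ℤ/65ℤ. Then 27s + 46 ≡ 27t + 46 (mod 65), hence 27(s − t) ≡ 0 (mod 65).
Since gcd(27, 65) = 1, 27 is invertible modulo 65, hence s − t ≡ 0 (mod 65), i.e. s = t.
Therefore T is injective.
We now compute 27⁻¹ mod 65 explicitly. Euclid's algorithm: 65 = 2·27 + 11, 27 = 2·11 + 5, 11 = 2·5 + 1; back-substituting gives 1 = 53·27 − 22·65, so 27⁻¹ ≡ 53 (mod 65).
Since T is injective, we compute T⁻¹(36): solve 27x + 46 ≡ 36 (mod 65), i.e. 27x ≡ 55 (mod 65).
Multiplying by 27⁻¹ = 53 gives x ≡ 53·55 = 2915 = 44·65 + 55 ≡ 55 (mod 65).
Check: T(55) = 27·55 + 46 = 1531 = 23·65 + 36 ≡ 36 (mod 65).

55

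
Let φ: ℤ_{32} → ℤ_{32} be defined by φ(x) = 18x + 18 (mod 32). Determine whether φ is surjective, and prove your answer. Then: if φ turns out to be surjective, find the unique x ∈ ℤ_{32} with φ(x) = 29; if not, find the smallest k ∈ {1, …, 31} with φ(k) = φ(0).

16

Recall: surjectivity means every element of the codomain has a preimage under φ.
Since gcd(18, 32) = 2, we have 18x ≡ 0 (mod 2) for all x, so φ(x) ≡ 0 (mod 2).
But 1 ≢ 0 (mod 2), so 1 ∈ ℤ_{32} has no preimage. Thus φ is not surjective.
Since φ is not surjective, we find the least positive k with φ(k) = φ(0): this means 18k ≡ 0 (mod 32), i.e. 32 ∣ 18k. Since gcd(18, 32) = 2, dividing through by 2 this holds exactly when 16 ∣ 9k, and as gcd(9, 16) = 1, exactly when 16 ∣ k.
The smallest positive such k is 16.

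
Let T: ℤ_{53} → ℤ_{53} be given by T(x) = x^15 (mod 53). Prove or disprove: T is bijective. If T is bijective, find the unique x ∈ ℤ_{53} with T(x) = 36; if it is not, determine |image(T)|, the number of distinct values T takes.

47

Since 53 is prime, the nonzero elements of ℤ_{53} form a cyclic group of order 52.
As gcd(15, 52) = 1, raising to the 15th power is a bijection on this group: if a^15 ≡ b^15 then (ab^{−1})^15 = 1, and the only element of order dividing gcd(15, 52) = 1 is 1, so a = b.
With T(0) = 0 this makes T injective on all of ℤ_{53}, hence bijective (finite equal-size domain and codomain). In particular T is bijective.
Since T is bijective, we find the preimage of 36. The inverse of x ↦ x^15 on (ℤ_{53})^× is x ↦ x^7, because 15·7 = 105 = 2·52 + 1 ≡ 1 (mod 52) and x^{52} = 1 for x ≠ 0 (Fermat). So T⁻¹(36) = 36^7 mod 53.
Repeated squaring mod 53: 36^1 ≡ 36, 36^2 ≡ 36² = 1296 ≡ 24, 36^4 ≡ 24² = 576 ≡ 46. Since 7 = 4 + 2 + 1, 36^7 ≡ 46·24·36: 46·24 = 1104 ≡ 44, then 44·36 = 1584 ≡ 47. So 36^7 ≡ 47 (mod 53).
Hence T⁻¹(36) = 47.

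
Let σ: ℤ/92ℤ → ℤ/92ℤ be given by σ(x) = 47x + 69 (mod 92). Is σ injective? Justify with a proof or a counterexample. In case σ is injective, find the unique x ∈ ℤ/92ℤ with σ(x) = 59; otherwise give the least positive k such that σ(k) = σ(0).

82

If σ(s) = σ(t), then 47s ≡ 47t (mod 92). Because gcd(47, 92) = 1, we may cancel 47 to get s ≡ t (mod 92).
Therefore σ is injective.
We now compute 47⁻¹ mod 92 explicitly. Euclid's algorithm: 92 = 1·47 + 45, 47 = 1·45 + 2, 45 = 22·2 + 1; back-substituting gives 1 = 47·47 − 24·92, so 47⁻¹ ≡ 47 (mod 92).
Since σ is injective, we find σ⁻¹(59): we need 47x ≡ 59 − 69 ≡ 82 (mod 92). Using 47⁻¹ = 47: x ≡ 47·82 = 3854 = 41·92 + 82, so x = 82.
Check: σ(82) = 47·82 + 69 = 3923 = 42·92 + 59 ≡ 59 (mod 92).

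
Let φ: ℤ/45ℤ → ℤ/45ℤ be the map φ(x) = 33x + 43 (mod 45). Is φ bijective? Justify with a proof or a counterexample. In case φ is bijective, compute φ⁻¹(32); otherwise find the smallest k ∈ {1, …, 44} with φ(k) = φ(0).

15

We have gcd(33, 45) = 3 > 1. Taking s = 0 and t = 15: φ(0) = 43 and φ(15) = 33·15 + 43 = 538 ≡ 43 (mod 45).
So φ(0) = φ(15) while 0 ≠ 15, so φ is not injective, hence not bijective.
Since φ is not bijective, we find the least positive k with φ(k) = φ(0): this means 33k ≡ 0 (mod 45), i.e. 45 ∣ 33k. Since gcd(33, 45) = 3, dividing through by 3 this holds exactly when 15 ∣ 11k, and as gcd(11, 15) = 1, exactly when 15 ∣ k.
The smallest positive such k is 15.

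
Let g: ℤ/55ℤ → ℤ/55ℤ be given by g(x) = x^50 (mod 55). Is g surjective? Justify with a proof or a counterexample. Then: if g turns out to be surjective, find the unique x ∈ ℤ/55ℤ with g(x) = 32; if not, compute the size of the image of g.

6

g(2): Repeated squaring mod 55: 2^1 ≡ 2, 2^2 ≡ 2² = 4, 2^4 ≡ 4² = 16, 2^8 ≡ 16² = 256 ≡ 36, 2^16 ≡ 36² = 1296 ≡ 31, 2^32 ≡ 31² = 961 ≡ 26. Since 50 = 32 + 16 + 2, 2^50 ≡ 26·31·4: 26·31 = 806 ≡ 36, then 36·4 = 144 ≡ 34. So 2^50 ≡ 34 (mod 55).
g(3): Repeated squaring mod 55: 3^1 ≡ 3, 3^2 ≡ 3² = 9, 3^4 ≡ 9² = 81 ≡ 26, 3^8 ≡ 26² = 676 ≡ 16, 3^16 ≡ 16² = 256 ≡ 36, 3^32 ≡ 36² = 1296 ≡ 31. Since 50 = 32 + 16 + 2, 3^50 ≡ 31·36·9: 31·36 = 1116 ≡ 16, then 16·9 = 144 ≡ 34. So 3^50 ≡ 34 (mod 55).
So g(2) = g(3) = 34 while 2 ≠ 3, therefore g is not injective.
A non-injective map from the 55-element set ℤ/55ℤ to itself takes at most 54 distinct values, so it cannot be surjective. Hence g is not surjective.
Since g is not surjective, we determine |image(g)|. Computing x^50 mod 55 for each x (by repeated squaring, reducing mod 55 at every step), the values g(0), g(1), …, g(54) are: 0, 1, 34, 34, 1, 45, 1, 34, 34, 1, 45, 11, 34, 34, 1, 45, 1, 34, 34, 1, 45, 1, 44, 34, 1, 45, 1, 34, 34, 1, 45, 1, 34, 44, 1, 45, 1, 34, 34, 1, 45, 1, 34, 34, 11, 45, 1, 34, 34, 1, 45, 1, 34, 34, 1.
The distinct values are {0, 1, 11, 34, 44, 45}; there are 6 of them.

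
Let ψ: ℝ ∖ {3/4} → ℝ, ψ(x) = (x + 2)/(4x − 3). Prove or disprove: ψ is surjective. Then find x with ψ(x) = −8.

If ψ(x) = 1/4, cross-multiplying gives 4(x + 2) = 1(4x − 3), which simplifies to 8 = −3 — false.  So 1/4 has no preimage and ψ is not surjective.
Solving ψ(x) = −8: cross-multiplying gives x + 2 = −8(4x − 3), which rearranges to 33x = 22, so x = 2/3.

2/3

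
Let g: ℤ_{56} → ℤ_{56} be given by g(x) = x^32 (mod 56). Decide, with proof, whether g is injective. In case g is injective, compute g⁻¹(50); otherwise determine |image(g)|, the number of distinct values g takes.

g(6): Repeated squaring mod 56: 6^1 ≡ 6, 6^2 ≡ 6² = 36, 6^4 ≡ 36² = 1296 ≡ 8, 6^8 ≡ 8² = 64 ≡ 8, 6^16 ≡ 8² = 64 ≡ 8, 6^32 ≡ 8² = 64 ≡ 8. So 6^32 ≡ 8 (mod 56).
g(8): Repeated squaring mod 56: 8^1 ≡ 8, 8^2 ≡ 8² = 64 ≡ 8, 8^4 ≡ 8² = 64 ≡ 8, 8^8 ≡ 8² = 64 ≡ 8, 8^16 ≡ 8² = 64 ≡ 8, 8^32 ≡ 8² = 64 ≡ 8. So 8^32 ≡ 8 (mod 56).
So g(6) = g(8) = 8 while 6 ≠ 8, therefore g is not injective.
Since g is not injective, we determine |image(g)|. Computing x^32 mod 56 for each x (by repeated squaring, reducing mod 56 at every step), the values g(0), g(1), …, g(55) are: 0, 1, 32, 9, 16, 25, 8, 49, 8, 25, 16, 9, 32, 1, 0, 1, 32, 9, 16, 25, 8, 49, 8, 25, 16, 9, 32, 1, 0, 1, 32, 9, 16, 25, 8, 49, 8, 25, 16, 9, 32, 1, 0, 1, 32, 9, 16, 25, 8, 49, 8, 25, 16, 9, 32, 1.
The distinct values are {0, 1, 8, 9, 16, 25, 32, 49}; there are 8 of them.

8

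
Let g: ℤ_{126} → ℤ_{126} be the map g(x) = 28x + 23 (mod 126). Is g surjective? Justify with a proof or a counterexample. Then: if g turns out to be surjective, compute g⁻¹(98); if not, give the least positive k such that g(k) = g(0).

Recall that g is surjective if every y in the codomain equals g(x) for some x in the domain.
Since gcd(28, 126) = 14, we have 28x ≡ 0 (mod 14) for all x, so g(x) ≡ 9 (mod 14).
But 0 ≢ 9 (mod 14), so 0 ∈ ℤ_{126} has no preimage. Thus g is not surjective.
Since g is not surjective, we find the least positive k with g(k) = g(0): this means 28k ≡ 0 (mod 126), i.e. 126 ∣ 28k. Since gcd(28, 126) = 14, dividing through by 14 this holds exactly when 9 ∣ 2k, and as gcd(2, 9) = 1, exactly when 9 ∣ k.
The smallest positive such k is 9.

9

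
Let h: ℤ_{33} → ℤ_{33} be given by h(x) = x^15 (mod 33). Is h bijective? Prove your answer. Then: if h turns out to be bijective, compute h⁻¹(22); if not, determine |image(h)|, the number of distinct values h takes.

h(1) = 1^15 = 1.
h(4): Repeated squaring mod 33: 4^1 ≡ 4, 4^2 ≡ 4² = 16, 4^4 ≡ 16² = 256 ≡ 25, 4^8 ≡ 25² = 625 ≡ 31. Since 15 = 8 + 4 + 2 + 1, 4^15 ≡ 31·25·16·4: 31·25 = 775 ≡ 16, then 16·16 = 256 ≡ 25, then 25·4 = 100 ≡ 1. So 4^15 ≡ 1 (mod 33).
So h(1) = h(4) = 1 while 1 ≠ 4, hence h is not injective, hence not bijective.
Since h is not bijective, we determine |image(h)|. Computing x^15 mod 33 for each x (by repeated squaring, reducing mod 33 at every step), the values h(0), h(1), …, h(32) are: 0, 1, 32, 12, 1, 23, 21, 10, 32, 12, 10, 11, 12, 10, 23, 12, 1, 32, 21, 10, 23, 21, 22, 23, 21, 1, 23, 12, 10, 32, 21, 1, 32.
The distinct values are {0, 1, 10, 11, 12, 21, 22, 23, 32}; there are 9 of them.

9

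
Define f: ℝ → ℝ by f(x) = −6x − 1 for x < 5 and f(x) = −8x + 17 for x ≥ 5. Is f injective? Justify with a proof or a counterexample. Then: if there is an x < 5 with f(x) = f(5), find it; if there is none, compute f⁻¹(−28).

Both pieces are strictly decreasing (slopes −6 and −8), so each is injective on its own interval.
The left piece maps (−∞, 5) onto (−31, ∞); the right piece maps [5, ∞) onto (−∞, −23].
These images overlap. In particular f(5) = −23 (right piece), and solving −6x − 1 = −23 on the left piece gives x = 11/3 < 5.
So f(11/3) = f(5) with 11/3 ≠ 5, and f is not injective. This x = 11/3 is the requested value below 5.

11/3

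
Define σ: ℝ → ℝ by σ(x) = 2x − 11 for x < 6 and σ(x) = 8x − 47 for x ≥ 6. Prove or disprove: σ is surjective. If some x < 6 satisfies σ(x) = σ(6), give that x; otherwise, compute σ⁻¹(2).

49/8

Both pieces are strictly increasing (slopes 2 and 8), so each is injective on its own interval.
The left piece maps (−∞, 6) onto (−∞, 1); the right piece maps [6, ∞) onto [1, ∞).
These images together cover ℝ, so σ is surjective.
Because the two images are disjoint, no x < 6 has σ(x) = σ(6), so we compute σ⁻¹(2): 2 lies in [1, ∞), so solve 8x − 47 = 2: x = (2 + 47)/8 = 49/8.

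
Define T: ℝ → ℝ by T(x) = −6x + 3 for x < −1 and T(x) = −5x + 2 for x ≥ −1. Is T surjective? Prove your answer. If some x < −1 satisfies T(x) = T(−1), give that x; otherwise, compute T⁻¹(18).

-5/2

Both pieces are strictly decreasing (slopes −6 and −5), so each is injective on its own interval.
The left piece maps (−∞, −1) onto (9, ∞); the right piece maps [−1, ∞) onto (−∞, 7].
The union (9, ∞) ∪ (−∞, 7] omits the interval between 9 and 7; in particular 9 has no preimage. So T is not surjective.
Because the two images are disjoint, no x < −1 has T(x) = T(−1), so we compute T⁻¹(18): 18 lies in (9, ∞), so solve −6x + 3 = 18: x = (18 − 3)/(−6) = −5/2.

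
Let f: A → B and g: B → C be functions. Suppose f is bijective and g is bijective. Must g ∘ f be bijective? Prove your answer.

bijective

Injectivity: if g(f(s)) = g(f(t)) then f(s) = f(t) (g injective) so s = t (f injective).
Surjectivity: for c ∈ C pick b with g(b) = c, then a with f(a) = b; then (g ∘ f)(a) = c.
Thus g ∘ f is bijective.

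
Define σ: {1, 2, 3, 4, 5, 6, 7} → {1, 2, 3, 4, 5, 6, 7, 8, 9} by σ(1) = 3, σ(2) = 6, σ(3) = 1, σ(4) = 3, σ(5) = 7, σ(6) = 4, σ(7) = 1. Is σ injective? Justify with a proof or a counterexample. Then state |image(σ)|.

σ(1) = 3 = σ(4) with 1 ≠ 4, so σ is not injective.
The image of σ is {1, 3, 4, 6, 7}, which has 5 elements.

5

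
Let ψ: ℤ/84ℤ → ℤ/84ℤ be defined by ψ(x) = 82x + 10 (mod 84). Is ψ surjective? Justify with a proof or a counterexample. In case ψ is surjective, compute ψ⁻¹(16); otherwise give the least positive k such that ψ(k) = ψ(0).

42

Since gcd(82, 84) = 2, we have 82x ≡ 0 (mod 2) for all x, so ψ(x) ≡ 0 (mod 2).
But 1 ≢ 0 (mod 2), so 1 ∈ ℤ/84ℤ has no preimage. Thus ψ is not surjective.
Since ψ is not surjective, we find the least positive k with ψ(k) = ψ(0): this means 82k ≡ 0 (mod 84), i.e. 84 ∣ 82k. Since gcd(82, 84) = 2, dividing through by 2 this holds exactly when 42 ∣ 41k, and as gcd(41, 42) = 1, exactly when 42 ∣ k.
The smallest positive such k is 42.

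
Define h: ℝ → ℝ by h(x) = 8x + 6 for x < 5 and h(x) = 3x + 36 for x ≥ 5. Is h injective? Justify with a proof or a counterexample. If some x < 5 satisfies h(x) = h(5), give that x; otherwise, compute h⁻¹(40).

Both pieces are strictly increasing (slopes 8 and 3), so each is injective on its own interval.
The left piece maps (−∞, 5) onto (−∞, 46); the right piece maps [5, ∞) onto [51, ∞).
These images are disjoint, so no value is attained by both pieces. Thus h is injective.
Because the two images are disjoint, no x < 5 has h(x) = h(5), so we compute h⁻¹(40): 40 lies in (−∞, 46), so solve 8x + 6 = 40: x = (40 − 6)/8 = 17/4.

17/4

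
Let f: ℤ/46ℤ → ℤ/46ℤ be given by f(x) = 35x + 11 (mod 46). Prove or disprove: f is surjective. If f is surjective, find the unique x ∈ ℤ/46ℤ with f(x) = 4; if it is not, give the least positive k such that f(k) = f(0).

Since gcd(35, 46) = 1, 35 is invertible modulo 46. Euclid's algorithm: 46 = 1·35 + 11, 35 = 3·11 + 2, 11 = 5·2 + 1; back-substituting gives 1 = 25·35 − 19·46, so 35⁻¹ ≡ 25 (mod 46).
For any y ∈ ℤ/46ℤ, x = 25(y − 11) mod 46 satisfies f(x) = 35·25(y − 11) + 11 ≡ y (since 35·25 ≡ 1 mod 46). So every y has a preimage.
So f is surjective.
Since f is surjective, we compute f⁻¹(4): solve 35x + 11 ≡ 4 (mod 46), i.e. 35x ≡ 39 (mod 46).
Multiplying by 35⁻¹ = 25 gives x ≡ 25·39 = 975 = 21·46 + 9 ≡ 9 (mod 46).
Check: f(9) = 35·9 + 11 = 326 = 7·46 + 4 ≡ 4 (mod 46).

9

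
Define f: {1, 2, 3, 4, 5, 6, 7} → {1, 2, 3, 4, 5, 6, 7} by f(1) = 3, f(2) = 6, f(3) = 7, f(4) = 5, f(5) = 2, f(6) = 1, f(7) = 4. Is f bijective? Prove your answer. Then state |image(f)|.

7

The values 3, 6, 7, 5, 2, 1, 4 are a permutation of {1, 2, 3, 4, 5, 6, 7}: each element appears exactly once.
So f is injective and surjective, hence bijective.
The image of f is {1, 2, 3, 4, 5, 6, 7}, which has 7 elements.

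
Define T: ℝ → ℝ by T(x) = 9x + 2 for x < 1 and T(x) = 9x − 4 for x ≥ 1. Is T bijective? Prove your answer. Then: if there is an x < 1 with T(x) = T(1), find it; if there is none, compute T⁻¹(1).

Both pieces are strictly increasing (slopes 9 and 9), so each is injective on its own interval.
The left piece maps (−∞, 1) onto (−∞, 11); the right piece maps [1, ∞) onto [5, ∞).
These images overlap. In particular T(1) = 5 (right piece), and solving 9x + 2 = 5 on the left piece gives x = 1/3 < 1.
So T(1/3) = T(1) with 1/3 ≠ 1, and T is not injective, hence not bijective. This x = 1/3 is the requested value below 1.

1/3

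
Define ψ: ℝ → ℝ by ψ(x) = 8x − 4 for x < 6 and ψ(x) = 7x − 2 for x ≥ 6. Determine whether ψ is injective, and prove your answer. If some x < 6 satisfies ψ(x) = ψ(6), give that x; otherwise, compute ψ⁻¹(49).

11/2

Both pieces are strictly increasing (slopes 8 and 7), so each is injective on its own interval.
The left piece maps (−∞, 6) onto (−∞, 44); the right piece maps [6, ∞) onto [40, ∞).
These images overlap. In particular ψ(6) = 40 (right piece), and solving 8x − 4 = 40 on the left piece gives x = 11/2 < 6.
So ψ(11/2) = ψ(6) with 11/2 ≠ 6, and ψ is not injective. This x = 11/2 is the requested value below 6.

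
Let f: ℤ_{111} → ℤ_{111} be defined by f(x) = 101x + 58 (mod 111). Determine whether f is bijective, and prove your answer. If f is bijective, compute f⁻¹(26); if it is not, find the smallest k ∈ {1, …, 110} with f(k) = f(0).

92

Recall: injectivity means: for all u, v in the domain, f(u) = f(v) implies u = v.
Suppose f(u) = f(v) in ℤ_{111}. Then 101u + 58 ≡ 101v + 58 (mod 111), therefore 101(u − v) ≡ 0 (mod 111).
Since gcd(101, 111) = 1, 101 is invertible modulo 111, therefore u − v ≡ 0 (mod 111), i.e. u = v.
We now compute 101⁻¹ mod 111 explicitly. Euclid's algorithm: 111 = 1·101 + 10, 101 = 10·10 + 1; back-substituting gives 1 = 11·101 − 10·111, so 101⁻¹ ≡ 11 (mod 111).
Then y ↦ 11(y − 58) is a two-sided inverse to f, so every y ∈ ℤ_{111} has a preimage.
Hence f is bijective.
Since f is bijective, we find f⁻¹(26): we need 101x ≡ 26 − 58 ≡ 79 (mod 111). Using 101⁻¹ = 11: x ≡ 11·79 = 869 = 7·111 + 92, so x = 92.
Check: f(92) = 101·92 + 58 = 9350 = 84·111 + 26 ≡ 26 (mod 111).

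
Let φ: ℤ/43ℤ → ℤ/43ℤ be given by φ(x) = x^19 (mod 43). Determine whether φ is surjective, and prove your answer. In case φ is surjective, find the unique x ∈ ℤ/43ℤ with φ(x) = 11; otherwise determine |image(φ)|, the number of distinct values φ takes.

Since 43 is prime, the nonzero elements of ℤ/43ℤ form a cyclic group of order 42.
As gcd(19, 42) = 1, raising to the 19th power is a bijection on this group: if u^19 ≡ v^19 then (uv^{−1})^19 = 1, and the only element of order dividing gcd(19, 42) = 1 is 1, so u = v.
With φ(0) = 0 this makes φ injective on all of ℤ/43ℤ, hence bijective (finite equal-size domain and codomain). In particular φ is surjective.
Since φ is surjective, we find the preimage of 11. The inverse of x ↦ x^19 on (ℤ/43ℤ)^× is x ↦ x^31, because 19·31 = 589 = 14·42 + 1 ≡ 1 (mod 42) and x^{42} = 1 for x ≠ 0 (Fermat). So φ⁻¹(11) = 11^31 mod 43.
Repeated squaring mod 43: 11^1 ≡ 11, 11^2 ≡ 11² = 121 ≡ 35, 11^4 ≡ 35² = 1225 ≡ 21, 11^8 ≡ 21² = 441 ≡ 11, 11^16 ≡ 11² = 121 ≡ 35. Since 31 = 16 + 8 + 4 + 2 + 1, 11^31 ≡ 35·11·21·35·11: 35·11 = 385 ≡ 41, then 41·21 = 861 ≡ 1, then 1·35 = 35, then 35·11 = 385 ≡ 41. So 11^31 ≡ 41 (mod 43).
Hence φ⁻¹(11) = 41.

41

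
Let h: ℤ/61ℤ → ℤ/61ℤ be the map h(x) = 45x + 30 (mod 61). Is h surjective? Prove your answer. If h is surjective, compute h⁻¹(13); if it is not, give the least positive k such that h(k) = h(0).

Since gcd(45, 61) = 1, 45 is invertible modulo 61. Euclid's algorithm: 61 = 1·45 + 16, 45 = 2·16 + 13, 16 = 1·13 + 3, 13 = 4·3 + 1; back-substituting gives 1 = 19·45 − 14·61, so 45⁻¹ ≡ 19 (mod 61).
Then y ↦ 19(y − 30) is a two-sided inverse to h, so every y ∈ ℤ/61ℤ has a preimage.
Thus h is surjective.
Since h is surjective, we find h⁻¹(13): we need 45x ≡ 13 − 30 ≡ 44 (mod 61). Using 45⁻¹ = 19: x ≡ 19·44 = 836 = 13·61 + 43, so x = 43.
Check: h(43) = 45·43 + 30 = 1965 = 32·61 + 13 ≡ 13 (mod 61).

43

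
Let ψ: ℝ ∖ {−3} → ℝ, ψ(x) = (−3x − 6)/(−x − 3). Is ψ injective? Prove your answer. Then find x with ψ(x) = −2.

-12/5

Suppose ψ(s) = ψ(t). Cross-multiplying: (−3s − 6)(−t − 3) = (−3t − 6)(−s − 3).
Expanding both sides and cancelling the symmetric terms leaves 3·(s − t) = 0. Since 3 ≠ 0, s = t. Hence ψ is injective.
Solving ψ(x) = −2: cross-multiplying gives −3x − 6 = −2(−x − 3), which rearranges to −5x = 12, so x = −12/5.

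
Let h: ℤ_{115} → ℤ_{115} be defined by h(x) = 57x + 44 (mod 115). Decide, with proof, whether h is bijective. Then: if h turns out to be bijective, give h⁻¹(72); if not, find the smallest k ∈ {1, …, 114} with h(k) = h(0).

59

By definition, injectivity means: for all s, t in the domain, h(s) = h(t) implies s = t.
Suppose h(s) = h(t) in ℤ_{115}. Then 57s + 44 ≡ 57t + 44 (mod 115), so 57(s − t) ≡ 0 (mod 115).
Since gcd(57, 115) = 1, 57 is invertible modulo 115, hence s − t ≡ 0 (mod 115), i.e. s = t.
We now compute 57⁻¹ mod 115 explicitly. Euclid's algorithm: 115 = 2·57 + 1; back-substituting gives 1 = 113·57 − 56·115, so 57⁻¹ ≡ 113 (mod 115).
For any y ∈ ℤ_{115}, x = 113(y − 44) mod 115 satisfies h(x) = 57·113(y − 44) + 44 ≡ y (since 57·113 ≡ 1 mod 115). So every y has a preimage.
Hence h is bijective.
Since h is bijective, we find h⁻¹(72): we need 57x ≡ 72 − 44 ≡ 28 (mod 115). Using 57⁻¹ = 113: x ≡ 113·28 = 3164 = 27·115 + 59, so x = 59.
Check: h(59) = 57·59 + 44 = 3407 = 29·115 + 72 ≡ 72 (mod 115).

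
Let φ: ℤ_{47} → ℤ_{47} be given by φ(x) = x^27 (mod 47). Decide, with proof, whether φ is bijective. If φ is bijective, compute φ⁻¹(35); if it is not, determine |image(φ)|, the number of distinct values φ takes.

Since 47 is prime, the nonzero elements of ℤ_{47} form a cyclic group of order 46.
As gcd(27, 46) = 1, raising to the 27th power is a bijection on this group: if u^27 ≡ v^27 then (uv^{−1})^27 = 1, and the only element of order dividing gcd(27, 46) = 1 is 1, so u = v.
With φ(0) = 0 this makes φ injective on all of ℤ_{47}, hence bijective (finite equal-size domain and codomain). In particular φ is bijective.
Since φ is bijective, we find the preimage of 35. The inverse of x ↦ x^27 on (ℤ_{47})^× is x ↦ x^29, because 27·29 = 783 = 17·46 + 1 ≡ 1 (mod 46) and x^{46} = 1 for x ≠ 0 (Fermat). So φ⁻¹(35) = 35^29 mod 47.
Repeated squaring mod 47: 35^1 ≡ 35, 35^2 ≡ 35² = 1225 ≡ 3, 35^4 ≡ 3² = 9, 35^8 ≡ 9² = 81 ≡ 34, 35^16 ≡ 34² = 1156 ≡ 28. Since 29 = 16 + 8 + 4 + 1, 35^29 ≡ 28·34·9·35: 28·34 = 952 ≡ 12, then 12·9 = 108 ≡ 14, then 14·35 = 490 ≡ 20. So 35^29 ≡ 20 (mod 47).
Hence φ⁻¹(35) = 20.

20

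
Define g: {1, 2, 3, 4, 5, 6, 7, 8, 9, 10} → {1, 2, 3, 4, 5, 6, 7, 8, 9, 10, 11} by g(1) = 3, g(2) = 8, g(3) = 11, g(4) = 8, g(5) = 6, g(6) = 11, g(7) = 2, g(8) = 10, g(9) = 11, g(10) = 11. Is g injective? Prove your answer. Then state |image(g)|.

g(2) = 8 = g(4) with 2 ≠ 4, so g is not injective.
The image of g is {2, 3, 6, 8, 10, 11}, which has 6 elements.

6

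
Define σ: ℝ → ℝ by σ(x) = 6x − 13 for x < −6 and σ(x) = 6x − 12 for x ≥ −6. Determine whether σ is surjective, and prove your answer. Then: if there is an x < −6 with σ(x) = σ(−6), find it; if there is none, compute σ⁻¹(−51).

Both pieces are strictly increasing (slopes 6 and 6), so each is injective on its own interval.
The left piece maps (−∞, −6) onto (−∞, −49); the right piece maps [−6, ∞) onto [−48, ∞).
The union (−∞, −49) ∪ [−48, ∞) omits the interval between −49 and −48; in particular −49 has no preimage. So σ is not surjective.
Because the two images are disjoint, no x < −6 has σ(x) = σ(−6), so we compute σ⁻¹(−51): −51 lies in (−∞, −49), so solve 6x − 13 = −51: x = (−51 + 13)/6 = −19/3.

-19/3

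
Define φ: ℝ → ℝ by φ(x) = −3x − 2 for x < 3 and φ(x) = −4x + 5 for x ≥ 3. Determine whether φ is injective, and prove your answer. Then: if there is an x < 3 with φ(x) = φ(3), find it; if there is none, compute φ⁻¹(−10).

5/3

Both pieces are strictly decreasing (slopes −3 and −4), so each is injective on its own interval.
The left piece maps (−∞, 3) onto (−11, ∞); the right piece maps [3, ∞) onto (−∞, −7].
These images overlap. In particular φ(3) = −7 (right piece), and solving −3x − 2 = −7 on the left piece gives x = 5/3 < 3.
So φ(5/3) = φ(3) with 5/3 ≠ 3, and φ is not injective. This x = 5/3 is the requested value below 3.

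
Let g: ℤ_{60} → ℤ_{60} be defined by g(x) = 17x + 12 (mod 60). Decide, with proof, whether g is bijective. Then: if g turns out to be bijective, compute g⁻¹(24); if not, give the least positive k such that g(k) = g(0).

36

Recall that injectivity means: for all u, v in the domain, g(u) = g(v) implies u = v.
If g(u) = g(v), then 17u ≡ 17v (mod 60). Because gcd(17, 60) = 1, we may cancel 17 to get u ≡ v (mod 60).
We now compute 17⁻¹ mod 60 explicitly. Euclid's algorithm: 60 = 3·17 + 9, 17 = 1·9 + 8, 9 = 1·8 + 1; back-substituting gives 1 = 53·17 − 15·60, so 17⁻¹ ≡ 53 (mod 60).
Then y ↦ 53(y − 12) is a two-sided inverse to g, so every y ∈ ℤ_{60} has a preimage.
Thus g is bijective.
Since g is bijective, we find g⁻¹(24): we need 17x ≡ 24 − 12 ≡ 12 (mod 60). Using 17⁻¹ = 53: x ≡ 53·12 = 636 = 10·60 + 36, so x = 36.
Check: g(36) = 17·36 + 12 = 624 = 10·60 + 24 ≡ 24 (mod 60).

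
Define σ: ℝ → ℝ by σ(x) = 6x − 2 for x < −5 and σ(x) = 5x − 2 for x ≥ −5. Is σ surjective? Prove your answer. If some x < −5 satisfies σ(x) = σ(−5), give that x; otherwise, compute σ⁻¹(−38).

-6

Both pieces are strictly increasing (slopes 6 and 5), so each is injective on its own interval.
The left piece maps (−∞, −5) onto (−∞, −32); the right piece maps [−5, ∞) onto [−27, ∞).
The union (−∞, −32) ∪ [−27, ∞) omits the interval between −32 and −27; in particular −32 has no preimage. So σ is not surjective.
Because the two images are disjoint, no x < −5 has σ(x) = σ(−5), so we compute σ⁻¹(−38): −38 lies in (−∞, −32), so solve 6x − 2 = −38: x = (−38 + 2)/6 = −6.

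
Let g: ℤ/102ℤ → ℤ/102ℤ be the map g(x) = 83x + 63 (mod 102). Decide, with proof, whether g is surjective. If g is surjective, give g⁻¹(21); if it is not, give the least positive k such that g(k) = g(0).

Recall: surjectivity means every element of the codomain has a preimage under g.
Since gcd(83, 102) = 1, 83 is invertible modulo 102. Euclid's algorithm: 102 = 1·83 + 19, 83 = 4·19 + 7, 19 = 2·7 + 5, 7 = 1·5 + 2, 5 = 2·2 + 1; back-substituting gives 1 = 59·83 − 48·102, so 83⁻¹ ≡ 59 (mod 102).
Then y ↦ 59(y − 63) is a two-sided inverse to g, so every y ∈ ℤ/102ℤ has a preimage.
So g is surjective.
Since g is surjective, we compute g⁻¹(21): solve 83x + 63 ≡ 21 (mod 102), i.e. 83x ≡ 60 (mod 102).
Multiplying by 83⁻¹ = 59 gives x ≡ 59·60 = 3540 = 34·102 + 72 ≡ 72 (mod 102).
Check: g(72) = 83·72 + 63 = 6039 = 59·102 + 21 ≡ 21 (mod 102).

72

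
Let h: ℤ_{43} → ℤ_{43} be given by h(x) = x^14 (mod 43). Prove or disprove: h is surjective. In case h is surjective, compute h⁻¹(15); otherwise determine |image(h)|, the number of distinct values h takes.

4

h(1) = 1^14 = 1.
h(2): Repeated squaring mod 43: 2^1 ≡ 2, 2^2 ≡ 2² = 4, 2^4 ≡ 4² = 16, 2^8 ≡ 16² = 256 ≡ 41. Since 14 = 8 + 4 + 2, 2^14 ≡ 41·16·4: 41·16 = 656 ≡ 11, then 11·4 = 44 ≡ 1. So 2^14 ≡ 1 (mod 43).
So h(1) = h(2) = 1 while 1 ≠ 2, therefore h is not injective.
A non-injective map from the 43-element set ℤ_{43} to itself takes at most 42 distinct values, so it cannot be surjective. Hence h is not surjective.
Since h is not surjective, we determine |image(h)|. Computing x^14 mod 43 for each x (by repeated squaring, reducing mod 43 at every step), the values h(0), h(1), …, h(42) are: 0, 1, 1, 36, 1, 36, 36, 6, 1, 6, 36, 1, 36, 6, 6, 6, 1, 6, 6, 36, 36, 1, 1, 36, 36, 6, 6, 1, 6, 6, 6, 36, 1, 36, 6, 1, 6, 36, 36, 1, 36, 1, 1.
The distinct values are {0, 1, 6, 36}; there are 4 of them.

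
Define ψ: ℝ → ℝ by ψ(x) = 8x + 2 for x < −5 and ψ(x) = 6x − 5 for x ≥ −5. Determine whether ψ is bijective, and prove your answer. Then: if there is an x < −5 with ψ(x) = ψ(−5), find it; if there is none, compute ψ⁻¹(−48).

Both pieces are strictly increasing (slopes 8 and 6), so each is injective on its own interval.
The left piece maps (−∞, −5) onto (−∞, −38); the right piece maps [−5, ∞) onto [−35, ∞).
The images leave a gap (−38 has no preimage), so ψ is not surjective, hence not bijective.
Because the two images are disjoint, no x < −5 has ψ(x) = ψ(−5), so we compute ψ⁻¹(−48): −48 lies in (−∞, −38), so solve 8x + 2 = −48: x = (−48 − 2)/8 = −25/4.

-25/4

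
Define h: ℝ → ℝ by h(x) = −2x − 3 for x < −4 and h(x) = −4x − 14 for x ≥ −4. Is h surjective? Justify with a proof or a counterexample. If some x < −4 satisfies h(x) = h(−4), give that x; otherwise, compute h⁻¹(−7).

-7/4

Both pieces are strictly decreasing (slopes −2 and −4), so each is injective on its own interval.
The left piece maps (−∞, −4) onto (5, ∞); the right piece maps [−4, ∞) onto (−∞, 2].
The union (5, ∞) ∪ (−∞, 2] omits the interval between 5 and 2; in particular 5 has no preimage. So h is not surjective.
Because the two images are disjoint, no x < −4 has h(x) = h(−4), so we compute h⁻¹(−7): −7 lies in (−∞, 2], so solve −4x − 14 = −7: x = (−7 + 14)/(−4) = −7/4.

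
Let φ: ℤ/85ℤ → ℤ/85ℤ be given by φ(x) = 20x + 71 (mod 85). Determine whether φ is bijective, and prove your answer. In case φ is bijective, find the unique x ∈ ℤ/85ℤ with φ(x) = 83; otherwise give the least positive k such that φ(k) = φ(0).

We have gcd(20, 85) = 5 > 1. Taking u = 0 and v = 17: φ(0) = 71 and φ(17) = 20·17 + 71 = 411 ≡ 71 (mod 85).
So φ(0) = φ(17) while 0 ≠ 17, so φ is not injective, hence not bijective.
Since φ is not bijective, we find the least positive k with φ(k) = φ(0): this means 20k ≡ 0 (mod 85), i.e. 85 ∣ 20k. Since gcd(20, 85) = 5, dividing through by 5 this holds exactly when 17 ∣ 4k, and as gcd(4, 17) = 1, exactly when 17 ∣ k.
The smallest positive such k is 17.

17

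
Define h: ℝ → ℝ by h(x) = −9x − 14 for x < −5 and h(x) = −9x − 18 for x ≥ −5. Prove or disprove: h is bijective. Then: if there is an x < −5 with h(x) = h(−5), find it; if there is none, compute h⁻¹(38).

Both pieces are strictly decreasing (slopes −9 and −9), so each is injective on its own interval.
The left piece maps (−∞, −5) onto (31, ∞); the right piece maps [−5, ∞) onto (−∞, 27].
The images leave a gap (31 has no preimage), so h is not surjective, hence not bijective.
Because the two images are disjoint, no x < −5 has h(x) = h(−5), so we compute h⁻¹(38): 38 lies in (31, ∞), so solve −9x − 14 = 38: x = (38 + 14)/(−9) = −52/9.

-52/9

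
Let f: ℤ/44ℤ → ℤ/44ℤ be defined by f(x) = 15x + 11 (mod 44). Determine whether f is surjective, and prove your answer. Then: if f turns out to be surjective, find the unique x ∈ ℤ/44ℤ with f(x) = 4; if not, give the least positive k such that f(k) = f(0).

23

Since gcd(15, 44) = 1, 15 is invertible modulo 44. Euclid's algorithm: 44 = 2·15 + 14, 15 = 1·14 + 1; back-substituting gives 1 = 3·15 − 1·44, so 15⁻¹ ≡ 3 (mod 44).
Then y ↦ 3(y − 11) is a two-sided inverse to f, so every y ∈ ℤ/44ℤ has a preimage.
Therefore f is surjective.
Since f is surjective, we compute f⁻¹(4): solve 15x + 11 ≡ 4 (mod 44), i.e. 15x ≡ 37 (mod 44).
Multiplying by 15⁻¹ = 3 gives x ≡ 3·37 = 111 = 2·44 + 23 ≡ 23 (mod 44).
Check: f(23) = 15·23 + 11 = 356 = 8·44 + 4 ≡ 4 (mod 44).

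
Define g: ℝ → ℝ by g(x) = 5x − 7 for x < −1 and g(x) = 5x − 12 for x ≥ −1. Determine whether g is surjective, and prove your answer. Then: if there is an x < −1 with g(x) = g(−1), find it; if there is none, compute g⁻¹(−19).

-2

Both pieces are strictly increasing (slopes 5 and 5), so each is injective on its own interval.
The left piece maps (−∞, −1) onto (−∞, −12); the right piece maps [−1, ∞) onto [−17, ∞).
The union (−∞, −12) ∪ [−17, ∞) covers ℝ, so g is surjective.
For the follow-up: the images overlap, so an x < −1 with g(x) = g(−1) exists. g(−1) = −17; solving 5x − 7 = −17 for x < −1 gives x = (−17 + 7)/5 = −2.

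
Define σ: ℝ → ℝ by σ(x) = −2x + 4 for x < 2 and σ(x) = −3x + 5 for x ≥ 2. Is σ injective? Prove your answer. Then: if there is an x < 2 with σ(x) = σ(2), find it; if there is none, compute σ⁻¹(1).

3/2

Both pieces are strictly decreasing (slopes −2 and −3), so each is injective on its own interval.
The left piece maps (−∞, 2) onto (0, ∞); the right piece maps [2, ∞) onto (−∞, −1].
These images are disjoint, so no value is attained by both pieces. Therefore σ is injective.
Because the two images are disjoint, no x < 2 has σ(x) = σ(2), so we compute σ⁻¹(1): 1 lies in (0, ∞), so solve −2x + 4 = 1: x = (1 − 4)/(−2) = 3/2.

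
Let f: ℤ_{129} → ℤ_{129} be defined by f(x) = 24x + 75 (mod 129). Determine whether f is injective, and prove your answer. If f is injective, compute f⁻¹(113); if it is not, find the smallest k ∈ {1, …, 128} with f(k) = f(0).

43

We have gcd(24, 129) = 3 > 1. Taking s = 0 and t = 43: f(0) = 75 and f(43) = 24·43 + 75 = 1107 ≡ 75 (mod 129).
So f(0) = f(43) while 0 ≠ 43, so f is not injective.
Since f is not injective, we find the least positive k with f(k) = f(0): this means 24k ≡ 0 (mod 129), i.e. 129 ∣ 24k. Since gcd(24, 129) = 3, dividing through by 3 this holds exactly when 43 ∣ 8k, and as gcd(8, 43) = 1, exactly when 43 ∣ k.
The smallest positive such k is 43.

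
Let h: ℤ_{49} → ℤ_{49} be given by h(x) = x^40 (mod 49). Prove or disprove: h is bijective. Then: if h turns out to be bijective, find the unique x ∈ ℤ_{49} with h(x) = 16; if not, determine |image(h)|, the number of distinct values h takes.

h(0) = 0^40 = 0.
h(7): Repeated squaring mod 49: 7^1 ≡ 7, 7^2 ≡ 7² = 49 ≡ 0, 7^4 ≡ 0² = 0, 7^8 ≡ 0² = 0, 7^16 ≡ 0² = 0, 7^32 ≡ 0² = 0. Since 40 = 32 + 8, 7^40 ≡ 0·0: 0·0 = 0. So 7^40 ≡ 0 (mod 49).
So h(0) = h(7) = 0 while 0 ≠ 7, thus h is not injective, hence not bijective.
Since h is not bijective, we determine |image(h)|. Computing x^40 mod 49 for each x (by repeated squaring, reducing mod 49 at every step), the values h(0), h(1), …, h(48) are: 0, 1, 37, 11, 46, 2, 15, 0, 36, 23, 25, 32, 16, 29, 0, 22, 9, 39, 18, 30, 43, 0, 8, 44, 4, 4, 44, 8, 0, 43, 30, 18, 39, 9, 22, 0, 29, 16, 32, 25, 23, 36, 0, 15, 2, 46, 11, 37, 1.
The distinct values are {0, 1, 2, 4, 8, 9, 11, 15, 16, 18, 22, 23, 25, 29, 30, 32, 36, 37, 39, 43, 44, 46}; there are 22 of them.

22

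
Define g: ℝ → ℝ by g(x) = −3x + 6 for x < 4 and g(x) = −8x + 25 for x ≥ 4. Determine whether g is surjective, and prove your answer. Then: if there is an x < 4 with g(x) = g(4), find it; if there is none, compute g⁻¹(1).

Both pieces are strictly decreasing (slopes −3 and −8), so each is injective on its own interval.
The left piece maps (−∞, 4) onto (−6, ∞); the right piece maps [4, ∞) onto (−∞, −7].
The union (−6, ∞) ∪ (−∞, −7] omits the interval between −6 and −7; in particular −6 has no preimage. So g is not surjective.
Because the two images are disjoint, no x < 4 has g(x) = g(4), so we compute g⁻¹(1): 1 lies in (−6, ∞), so solve −3x + 6 = 1: x = (1 − 6)/(−3) = 5/3.

5/3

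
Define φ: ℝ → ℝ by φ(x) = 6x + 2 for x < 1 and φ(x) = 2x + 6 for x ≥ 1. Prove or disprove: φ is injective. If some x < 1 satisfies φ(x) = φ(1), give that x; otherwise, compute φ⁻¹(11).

Both pieces are strictly increasing (slopes 6 and 2), so each is injective on its own interval.
The left piece maps (−∞, 1) onto (−∞, 8); the right piece maps [1, ∞) onto [8, ∞).
These images are disjoint, so no value is attained by both pieces. So φ is injective.
Because the two images are disjoint, no x < 1 has φ(x) = φ(1), so we compute φ⁻¹(11): 11 lies in [8, ∞), so solve 2x + 6 = 11: x = (11 − 6)/2 = 5/2.

5/2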